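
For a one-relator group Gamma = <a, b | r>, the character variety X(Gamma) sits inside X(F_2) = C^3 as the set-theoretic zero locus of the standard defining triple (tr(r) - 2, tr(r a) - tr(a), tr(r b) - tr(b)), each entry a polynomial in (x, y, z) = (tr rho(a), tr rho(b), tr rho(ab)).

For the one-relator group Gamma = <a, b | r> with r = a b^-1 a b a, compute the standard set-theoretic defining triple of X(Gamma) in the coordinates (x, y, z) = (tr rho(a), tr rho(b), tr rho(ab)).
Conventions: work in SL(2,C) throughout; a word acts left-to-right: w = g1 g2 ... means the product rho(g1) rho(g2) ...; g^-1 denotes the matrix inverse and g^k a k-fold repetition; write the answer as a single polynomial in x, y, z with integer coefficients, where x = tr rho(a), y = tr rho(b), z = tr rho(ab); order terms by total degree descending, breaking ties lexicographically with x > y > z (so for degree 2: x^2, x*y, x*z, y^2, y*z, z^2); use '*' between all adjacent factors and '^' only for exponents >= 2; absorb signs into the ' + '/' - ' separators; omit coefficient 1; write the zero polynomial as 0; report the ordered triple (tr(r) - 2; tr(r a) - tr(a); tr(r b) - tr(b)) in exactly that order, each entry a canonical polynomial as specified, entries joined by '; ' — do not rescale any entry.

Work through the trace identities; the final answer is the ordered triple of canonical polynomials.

trace(a b a) = trace(a) trace(b a) - trace(b) = x*z - y
trace(a b a^2) = trace(a) trace(a b a) - trace(a b) = x^2*z - x*y - z
trace(b a b a) = trace(b a) trace(b a) - trace(1)   [split at repeated b] = z^2 - 2
trace(b a b) = trace(b) trace(a b) - trace(a) = y*z - x
use: trace(a b a^2 b) = trace(a) trace(b a b a) - trace(b a b) = x*z^2 - y*z - x
trace(a b^-1 a b a) = trace(a b a^2) trace(b) - trace(a b a^2 b) = x^2*y*z - x*y^2 - x*z^2 + x
use: trace(a b a^3) = trace(a) trace(a b a^2) - trace(a b a) = x^3*z - x^2*y - 2*x*z + y
use: trace(a b a^3 b) = trace(a) trace(a b a b a) - trace(a b a b) = x^2*z^2 - x*y*z - x^2 - z^2 + 2
trace(a b^-1 a b a^2) = trace(a b a^3) trace(b) - trace(a b a^3 b) = x^3*y*z - x^2*y^2 - x^2*z^2 - x*y*z + x^2 + y^2 + z^2 - 2
trace(a b a b a b) = trace(b a) trace(b a b a) - trace(b^-1 a^-1)   [split at a repeated b] = z^3 - 3*z
apply: trace(a b^-1 a b a b) = trace(a b a b a) trace(b) - trace(a b a b a b)   [inverse elimination on b] = x*y*z^2 - y^2*z - z^3 - x*y + 3*z
assemble the triple (trace(r) - 2; trace(r a) - x; trace(r b) - y)

x^2*y*z - x*y^2 - x*z^2 + x - 2; x^3*y*z - x^2*y^2 - x^2*z^2 - x*y*z + x^2 + y^2 + z^2 - x - 2; x*y*z^2 - y^2*z - z^3 - x*y - y + 3*z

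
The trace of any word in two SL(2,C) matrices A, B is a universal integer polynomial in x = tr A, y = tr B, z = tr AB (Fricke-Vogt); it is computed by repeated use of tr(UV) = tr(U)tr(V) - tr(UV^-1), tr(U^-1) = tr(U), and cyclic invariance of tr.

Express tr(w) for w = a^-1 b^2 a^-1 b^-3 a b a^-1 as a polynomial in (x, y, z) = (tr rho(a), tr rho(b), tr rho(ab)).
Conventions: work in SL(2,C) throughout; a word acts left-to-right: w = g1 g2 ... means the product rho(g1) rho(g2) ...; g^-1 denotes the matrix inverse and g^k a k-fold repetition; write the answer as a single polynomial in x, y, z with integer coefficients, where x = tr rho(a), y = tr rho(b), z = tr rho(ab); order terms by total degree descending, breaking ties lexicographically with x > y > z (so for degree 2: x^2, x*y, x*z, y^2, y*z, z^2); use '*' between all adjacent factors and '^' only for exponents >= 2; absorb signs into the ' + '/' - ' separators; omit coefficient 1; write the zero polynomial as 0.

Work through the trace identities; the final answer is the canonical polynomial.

next, tr(b a b) = tr(b)*tr(a b) - tr(a)   [square of b] = y*z - x
tr(b a b a) = tr(a b)*tr(a b) - tr(1)   [split at a repeated a] = z^2 - 2
next, tr(a b a^-1 b) = tr(b a b)*tr(a) - tr(b a b a)   [inverse elimination on a] = x*y*z - x^2 - z^2 + 2
tr(b^3 a) = tr(b)*tr(a b^2) - tr(a b)   [square of b] = y^2*z - x*y - z
tr(b^2) = tr(b)*tr(b) - tr(1)   [square of b] = y^2 - 2
next, tr(b^3) = tr(b)*tr(b^2) - tr(b)   [square of b] = y^3 - 3*y
next, tr(a b^3 a) = tr(a)*tr(b^3 a) - tr(b^3)   [square of a] = x*y^2*z - x^2*y - y^3 - x*z + 3*y
and tr(a b a) = tr(a)*tr(b a) - tr(b)   [square of a] = x*z - y
next, tr(b a b a b) = tr(b)*tr(a b a b) - tr(a b a)   [square of b] = y*z^2 - x*z - y
tr(a b^3 a b) = tr(b)*tr(b a b a b) - tr(b a b a)   [square of b] = y^2*z^2 - x*y*z - y^2 - z^2 + 2
next, tr(b^2 a b^-1 a b) = tr(a b^3 a)*tr(b) - tr(a b^3 a b)   [inverse elimination on b] = x*y^3*z - x^2*y^2 - y^4 - y^2*z^2 + 4*y^2 + z^2 - 2
tr(a^2 b a b) = tr(a)*tr(b a b a) - tr(b a b)   [square of a] = x*z^2 - y*z - x
tr(a^2 b a) = tr(a)*tr(a b a) - tr(a b)   [square of a] = x^2*z - x*y - z
and tr(a b a b^2 a) = tr(b)*tr(a^2 b a b) - tr(a^2 b a)   [square of b] = x*y*z^2 - x^2*z - y^2*z + z
tr(a b a b a b) = tr(b a b a)*tr(b a) - tr(a b)   [split at a repeated b] = z^3 - 3*z
tr(a b a b^2 a b) = tr(b)*tr(a b a b a b) - tr(a b a b a)   [square of b] = y*z^3 - x*z^2 - 2*y*z + x
and tr(b^2 a b^-1 a b a) = tr(a b a b^2 a)*tr(b) - tr(a b a b^2 a b)   [inverse elimination on b] = x*y^2*z^2 - x^2*y*z - y^3*z - y*z^3 + x*z^2 + 3*y*z - x
tr(b^-1 a b a^-1 b^2 a) = tr(b^2 a b^-1 a b)*tr(a) - tr(b^2 a b^-1 a b a)   [inverse elimination on a] = x^2*y^3*z - x^3*y^2 - x*y^4 - 2*x*y^2*z^2 + x^2*y*z + y^3*z + y*z^3 + 4*x*y^2 - 3*y*z - x
and tr(a b a^-1 b^2 a^-1 b^-1) = tr(b^-1 a b a^-1 b^2)*tr(a) - tr(b^-1 a b a^-1 b^2 a)   [inverse elimination on a] = -x^2*y^3*z + x^3*y^2 + x*y^4 + 2*x*y^2*z^2 - y^3*z - y*z^3 - x^3 - 4*x*y^2 - x*z^2 + 3*y*z + 3*x
tr(b a^-1 b^2) = tr(b^3)*tr(a) - tr(b^3 a)   [inverse elimination on a] = x*y^3 - y^2*z - 2*x*y + z
tr(a b a^-1 b^2 a^-1 b^-2) = tr(a b a^-1 b^2 a^-1 b^-1)*tr(b) - tr(a b a^-1 b^2 a^-1)   [inverse elimination on b] = -x^2*y^4*z + x^3*y^3 + x*y^5 + 2*x*y^3*z^2 - y^4*z - y^2*z^3 - x^3*y - 5*x*y^3 - x*y*z^2 + 4*y^2*z + 5*x*y - z
tr(a^-1 b^2 a^-1 b^-3 a b) = tr(a b a^-1 b^2 a^-1 b^-2)*tr(b) - tr(a b a^-1 b^2 a^-1 b^-1)   [inverse elimination on b] = -x^2*y^5*z + x^3*y^4 + x*y^6 + 2*x*y^4*z^2 + x^2*y^3*z - y^5*z - y^3*z^3 - 2*x^3*y^2 - 6*x*y^4 - 3*x*y^2*z^2 + 5*y^3*z + y*z^3 + x^3 + 9*x*y^2 + x*z^2 - 4*y*z - 3*x
tr(b a b^3) = tr(b)*tr(b a b^2) - tr(b a b)   [square of b] = y^3*z - x*y^2 - 2*y*z + x
and tr(a b^3 a^-1 b) = tr(b a b^3)*tr(a) - tr(b a b^3 a)   [inverse elimination on a] = x*y^3*z - x^2*y^2 - y^2*z^2 - x*y*z + x^2 + y^2 + z^2 - 2
and tr(a b^3 a^-1 b^-1) = tr(a b^3 a^-1)*tr(b) - tr(a b^3 a^-1 b)   [inverse elimination on b] = -x*y^3*z + x^2*y^2 + y^4 + y^2*z^2 + x*y*z - x^2 - 4*y^2 - z^2 + 2
next, tr(b^-1 a b^3 a^-1 b^-1) = tr(a b^3 a^-1 b^-1)*tr(b) - tr(a b^3 a^-1)   [inverse elimination on b] = -x*y^4*z + x^2*y^3 + y^5 + y^3*z^2 + x*y^2*z - x^2*y - 5*y^3 - y*z^2 + 5*y
next, tr(b^2 a^-1 b^-3 a b) = tr(b^-1 a b^3 a^-1 b^-1)*tr(b) - tr(b^-1 a b^3 a^-1)   [inverse elimination on b] = -x*y^5*z + x^2*y^4 + y^6 + y^4*z^2 + 2*x*y^3*z - 2*x^2*y^2 - 6*y^4 - 2*y^2*z^2 - x*y*z + x^2 + 9*y^2 + z^2 - 2
next, tr(a^-1 b^2 a^-1 b^-3 a b a^-1) = tr(a^-1 b^2 a^-1 b^-3 a b)*tr(a) - tr(a^-1 b^2 a^-1 b^-3 a b a)   [inverse elimination on a] = -x^3*y^5*z + x^4*y^4 + x^2*y^6 + 2*x^2*y^4*z^2 + x^3*y^3*z - x*y^3*z^3 - 2*x^4*y^2 - 7*x^2*y^4 - 3*x^2*y^2*z^2 - y^6 - y^4*z^2 + 3*x*y^3*z + x*y*z^3 + x^4 + 11*x^2*y^2 + x^2*z^2 + 6*y^4 + 2*y^2*z^2 - 3*x*y*z - 4*x^2 - 9*y^2 - z^2 + 2

-x^3*y^5*z + x^4*y^4 + x^2*y^6 + 2*x^2*y^4*z^2 + x^3*y^3*z - x*y^3*z^3 - 2*x^4*y^2 - 7*x^2*y^4 - 3*x^2*y^2*z^2 - y^6 - y^4*z^2 + 3*x*y^3*z + x*y*z^3 + x^4 + 11*x^2*y^2 + x^2*z^2 + 6*y^4 + 2*y^2*z^2 - 3*x*y*z - 4*x^2 - 9*y^2 - z^2 + 2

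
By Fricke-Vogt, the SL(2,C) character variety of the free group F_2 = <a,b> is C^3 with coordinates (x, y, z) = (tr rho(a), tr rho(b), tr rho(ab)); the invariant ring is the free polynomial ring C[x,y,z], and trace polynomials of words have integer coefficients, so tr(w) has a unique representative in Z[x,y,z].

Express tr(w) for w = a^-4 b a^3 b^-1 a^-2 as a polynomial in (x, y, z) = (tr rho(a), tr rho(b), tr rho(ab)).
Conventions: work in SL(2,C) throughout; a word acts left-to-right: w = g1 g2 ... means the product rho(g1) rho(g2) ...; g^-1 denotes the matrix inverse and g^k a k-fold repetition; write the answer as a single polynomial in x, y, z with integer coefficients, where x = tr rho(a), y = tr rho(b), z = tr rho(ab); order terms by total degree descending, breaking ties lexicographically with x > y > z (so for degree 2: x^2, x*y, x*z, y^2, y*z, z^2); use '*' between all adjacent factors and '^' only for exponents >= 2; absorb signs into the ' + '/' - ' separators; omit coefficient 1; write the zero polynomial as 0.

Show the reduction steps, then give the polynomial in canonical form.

-x^8*y*z + x^9 + x^7*y^2 + x^7*z^2 + 5*x^6*y*z - 9*x^7 - 5*x^5*y^2 - 5*x^5*z^2 - 7*x^4*y*z + 27*x^5 + 7*x^3*y^2 + 7*x^3*z^2 + 3*x^2*y*z - 30*x^3 - 3*x*y^2 - 3*x*z^2 + 9*x

tr(a^-1 b) = tr(b)*tr(a) - tr(b a)  (eliminate a^-1) = x*y - z
tr(b^2 a) = tr(b)*tr(a b) - tr(a)  (reduce the b square) = y*z - x
tr(b^2) = tr(b)*tr(b) - tr(1)  (reduce the b square) = y^2 - 2
tr(a b^2 a) = tr(a)*tr(b^2 a) - tr(b^2)  (reduce the a square) = x*y*z - x^2 - y^2 + 2
tr(b a^3 b) = tr(a)*tr(a b^2 a) - tr(a b^2)  (reduce the a square) = x^2*y*z - x^3 - x*y^2 - y*z + 3*x
tr(b a b a) = tr(a b)*tr(a b) - tr(1)  (split on a) = z^2 - 2
tr(b a b a^2) = tr(a)*tr(b a b a) - tr(b a b)  (reduce the a square) = x*z^2 - y*z - x
tr(b a^3 b a) = tr(a)*tr(b a b a^2) - tr(b a b a)  (reduce the a square) = x^2*z^2 - x*y*z - x^2 - z^2 + 2
tr(b a^3 b a^-1) = tr(b a^3 b)*tr(a) - tr(b a^3 b a)  (eliminate a^-1) = x^3*y*z - x^4 - x^2*y^2 - x^2*z^2 + 4*x^2 + z^2 - 2
tr(b a^3 b a^-2) = tr(b a^3 b a^-1)*tr(a) - tr(b a^3 b)  (eliminate a^-1) = x^4*y*z - x^5 - x^3*y^2 - x^3*z^2 - x^2*y*z + 5*x^3 + x*y^2 + x*z^2 + y*z - 5*x
tr(b a^3 b a^-3) = tr(b a^3 b a^-2)*tr(a) - tr(b a^3 b a^-1)  (eliminate a^-1) = x^5*y*z - x^6 - x^4*y^2 - x^4*z^2 - 2*x^3*y*z + 6*x^4 + 2*x^2*y^2 + 2*x^2*z^2 + x*y*z - 9*x^2 - z^2 + 2
tr(a^-4 b a^3 b) = tr(b a^3 b a^-3)*tr(a) - tr(b a^3 b a^-2)  (eliminate a^-1) = x^6*y*z - x^7 - x^5*y^2 - x^5*z^2 - 3*x^4*y*z + 7*x^5 + 3*x^3*y^2 + 3*x^3*z^2 + 2*x^2*y*z - 14*x^3 - x*y^2 - 2*x*z^2 - y*z + 7*x
tr(a^-4 b a^3 b^-1) = tr(a^-4 b a^3)*tr(b) - tr(a^-4 b a^3 b)  (eliminate b^-1) = -x^6*y*z + x^7 + x^5*y^2 + x^5*z^2 + 3*x^4*y*z - 7*x^5 - 3*x^3*y^2 - 3*x^3*z^2 - 2*x^2*y*z + 14*x^3 + 2*x*y^2 + 2*x*z^2 - 7*x
tr(a^2) = tr(a)*tr(a) - tr(1)  (reduce the a square) = x^2 - 2
tr(a^3) = tr(a)*tr(a^2) - tr(a)  (reduce the a square) = x^3 - 3*x
tr(b a^2) = tr(a)*tr(b a) - tr(b)  (reduce the a square) = x*z - y
tr(b a^3) = tr(a)*tr(b a^2) - tr(b a)  (reduce the a square) = x^2*z - x*y - z
tr(a b a^3) = tr(a)*tr(b a^3) - tr(b a^2)  (reduce the a square) = x^3*z - x^2*y - 2*x*z + y
tr(b a^3 b^-1 a) = tr(a b a^3)*tr(b) - tr(a b a^3 b)  (eliminate b^-1) = x^3*y*z - x^2*y^2 - x^2*z^2 - x*y*z + x^2 + y^2 + z^2 - 2
tr(b a^3 b^-1 a^-1) = tr(b a^3 b^-1)*tr(a) - tr(b a^3 b^-1 a)  (eliminate a^-1) = -x^3*y*z + x^4 + x^2*y^2 + x^2*z^2 + x*y*z - 4*x^2 - y^2 - z^2 + 2
tr(a^-2 b a^3 b^-1) = tr(b a^3 b^-1 a^-1)*tr(a) - tr(b a^3 b^-1)  (eliminate a^-1) = -x^4*y*z + x^5 + x^3*y^2 + x^3*z^2 + x^2*y*z - 5*x^3 - x*y^2 - x*z^2 + 5*x
tr(a^-3 b a^3 b^-1) = tr(a^-2 b a^3 b^-1)*tr(a) - tr(a^-2 b a^3 b^-1 a)  (eliminate a^-1) = -x^5*y*z + x^6 + x^4*y^2 + x^4*z^2 + 2*x^3*y*z - 6*x^4 - 2*x^2*y^2 - 2*x^2*z^2 - x*y*z + 9*x^2 + y^2 + z^2 - 2
tr(b a^3 b^-1 a^-5) = tr(a^-4 b a^3 b^-1)*tr(a) - tr(a^-4 b a^3 b^-1 a)  (eliminate a^-1) = -x^7*y*z + x^8 + x^6*y^2 + x^6*z^2 + 4*x^5*y*z - 8*x^6 - 4*x^4*y^2 - 4*x^4*z^2 - 4*x^3*y*z + 20*x^4 + 4*x^2*y^2 + 4*x^2*z^2 + x*y*z - 16*x^2 - y^2 - z^2 + 2
tr(a^-4 b a^3 b^-1 a^-2) = tr(b a^3 b^-1 a^-5)*tr(a) - tr(b a^3 b^-1 a^-4)  (eliminate a^-1) = -x^8*y*z + x^9 + x^7*y^2 + x^7*z^2 + 5*x^6*y*z - 9*x^7 - 5*x^5*y^2 - 5*x^5*z^2 - 7*x^4*y*z + 27*x^5 + 7*x^3*y^2 + 7*x^3*z^2 + 3*x^2*y*z - 30*x^3 - 3*x*y^2 - 3*x*z^2 + 9*x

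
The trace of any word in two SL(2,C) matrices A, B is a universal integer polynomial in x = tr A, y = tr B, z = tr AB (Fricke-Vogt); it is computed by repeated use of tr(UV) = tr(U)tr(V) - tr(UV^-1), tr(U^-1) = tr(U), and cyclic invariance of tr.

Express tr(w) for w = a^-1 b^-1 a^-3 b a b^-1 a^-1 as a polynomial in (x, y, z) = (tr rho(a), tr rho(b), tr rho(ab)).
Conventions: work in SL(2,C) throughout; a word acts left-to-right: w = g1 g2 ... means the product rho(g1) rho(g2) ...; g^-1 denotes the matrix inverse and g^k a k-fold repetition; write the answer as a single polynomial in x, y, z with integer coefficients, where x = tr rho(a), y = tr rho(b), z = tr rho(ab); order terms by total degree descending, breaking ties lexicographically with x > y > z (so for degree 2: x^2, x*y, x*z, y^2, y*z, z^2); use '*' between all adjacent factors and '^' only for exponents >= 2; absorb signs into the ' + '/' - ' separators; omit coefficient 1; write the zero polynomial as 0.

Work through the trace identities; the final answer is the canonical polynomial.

-x^4*y*z^2 + x^5*z + 2*x^3*y^2*z + x^3*z^3 - x^4*y - x^2*y^3 - 4*x^3*z - 2*x*y^2*z - x*z^3 + 4*x^2*y + y^3 + y*z^2 + 2*x*z - 3*y

so tr(a^-1) = tr(a) = x
so tr(a^-2) = tr(a^-1) tr(a) - tr(1) = x^2 - 2
reduce: tr(a^-3) = tr(a^-2) tr(a) - tr(a^-1) = x^3 - 3*x
so tr(b a b) = tr(b) tr(a b) - tr(a) = y*z - x
so tr(b a b a) = tr(a b) tr(a b) - tr(1)   [split at repeated a] = z^2 - 2
reduce: tr(b a b a^-1) = tr(b a b) tr(a) - tr(b a b a) = x*y*z - x^2 - z^2 + 2
tr(a^-2 b a b) = tr(b a b a^-1) tr(a) - tr(b a b) = x^2*y*z - x^3 - x*z^2 - y*z + 3*x
so tr(a^-3 b a b) = tr(a^-2 b a b) tr(a) - tr(a^-2 b a b a) = x^3*y*z - x^4 - x^2*z^2 - 2*x*y*z + 4*x^2 + z^2 - 2
tr(a^-3 b a b a^-1) = tr(a^-3 b a b) tr(a) - tr(a^-3 b a b a) = x^4*y*z - x^5 - x^3*z^2 - 3*x^2*y*z + 5*x^3 + 2*x*z^2 + y*z - 5*x
tr(b a b^2) = tr(b) tr(a b^2) - tr(a b) = y^2*z - x*y - z
tr(a b a) = tr(a) tr(b a) - tr(b) = x*z - y
tr(b a b^2 a) = tr(b) tr(a b a b) - tr(a b a) = y*z^2 - x*z - y
so tr(b a^-1 b a b) = tr(b a b^2) tr(a) - tr(b a b^2 a) = x*y^2*z - x^2*y - y*z^2 + y
reduce: tr(b a b a b a) = tr(b a) tr(b a b a) - tr(b^-1 a^-1)   [split at repeated b] = z^3 - 3*z
tr(b a^-1 b a b a) = tr(b a b a b) tr(a) - tr(b a b a b a) = x*y*z^2 - x^2*z - z^3 - x*y + 3*z
tr(a^-1 b a b a^-1 b) = tr(b a^-1 b a b) tr(a) - tr(b a^-1 b a b a) = x^2*y^2*z - x^3*y - 2*x*y*z^2 + x^2*z + z^3 + 2*x*y - 3*z
reduce: tr(b a b a^-1 b) = tr(b^2 a b) tr(a) - tr(b^2 a b a) = x*y^2*z - x^2*y - y*z^2 + y
tr(a^-2 b a b a^-1 b) = tr(a^-1 b a b a^-1 b) tr(a) - tr(a^-1 b a b a^-1 b a) = x^3*y^2*z - x^4*y - 2*x^2*y*z^2 + x^3*z - x*y^2*z + x*z^3 + 3*x^2*y + y*z^2 - 3*x*z - y
reduce: tr(a^-3 b a b a^-1 b) = tr(a^-2 b a b a^-1 b) tr(a) - tr(a^-2 b a b a^-1 b a) = x^4*y^2*z - x^5*y - 2*x^3*y*z^2 + x^4*z - 2*x^2*y^2*z + x^2*z^3 + 4*x^3*y + 3*x*y*z^2 - 4*x^2*z - z^3 - 3*x*y + 3*z
tr(a^-1 b^-1 a^-3 b a b) = tr(a^-3 b a b a^-1) tr(b) - tr(a^-3 b a b a^-1 b) = x^3*y*z^2 - x^4*z - x^2*y^2*z - x^2*z^3 + x^3*y - x*y*z^2 + 4*x^2*z + y^2*z + z^3 - 2*x*y - 3*z
tr(a^-1 b^-1 a^-3 b a b^-1) = tr(a^-1 b^-1 a^-3 b a) tr(b) - tr(a^-1 b^-1 a^-3 b a b) = -x^3*y*z^2 + x^4*z + x^2*y^2*z + x^2*z^3 + x*y*z^2 - 4*x^2*z - y^2*z - z^3 - x*y + 3*z
so tr(b a b^-1 a^-1) = tr(a^-1 b a) tr(b) - tr(a^-1 b a b) = -x*y*z + x^2 + y^2 + z^2 - 2
reduce: tr(a^-2 b a b^-1) = tr(b a b^-1 a^-1) tr(a) - tr(b a b^-1) = -x^2*y*z + x^3 + x*y^2 + x*z^2 - 3*x
tr(b^-1 a^-3 b a) = tr(a^-2 b a b^-1) tr(a) - tr(a^-2 b a b^-1 a) = -x^3*y*z + x^4 + x^2*y^2 + x^2*z^2 + x*y*z - 4*x^2 - y^2 - z^2 + 2
so tr(b a^-1) = tr(b) tr(a) - tr(b a) = x*y - z
reduce: tr(a^-2 b) = tr(b a^-1) tr(a) - tr(b) = x^2*y - x*z - y
tr(b^-1 a^-3 b a b^-1) = tr(b^-1 a^-3 b a) tr(b) - tr(b^-1 a^-3 b a b) = -x^3*y^2*z + x^4*y + x^2*y^3 + x^2*y*z^2 + x*y^2*z - 5*x^2*y - y^3 - y*z^2 + x*z + 3*y
so tr(a^-1 b^-1 a^-3 b a b^-1 a^-1) = tr(a^-1 b^-1 a^-3 b a b^-1) tr(a) - tr(a^-1 b^-1 a^-3 b a b^-1 a) = -x^4*y*z^2 + x^5*z + 2*x^3*y^2*z + x^3*z^3 - x^4*y - x^2*y^3 - 4*x^3*z - 2*x*y^2*z - x*z^3 + 4*x^2*y + y^3 + y*z^2 + 2*x*z - 3*y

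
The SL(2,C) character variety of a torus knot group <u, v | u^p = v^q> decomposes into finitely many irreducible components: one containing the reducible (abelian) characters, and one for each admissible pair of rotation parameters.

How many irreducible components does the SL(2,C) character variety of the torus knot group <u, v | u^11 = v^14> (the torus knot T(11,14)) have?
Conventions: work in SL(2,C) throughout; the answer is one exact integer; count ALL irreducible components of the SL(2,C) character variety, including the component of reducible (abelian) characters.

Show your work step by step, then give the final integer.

66

Gamma = < u, v | u^11 = v^14 > (torus knot T(11,14)); the central element u^11 = v^14 acts as +I or -I in any irreducible SL(2,C) representation.
On an irreducible component, tr(u) is locked at 2*cos(pi*alpha/11) for some alpha in 1..10, and tr(v) at 2*cos(pi*beta/14) for some beta in 1..13.
The two central values (-1)^alpha I and (-1)^beta I must be the same matrix, so alpha and beta share a parity.
Counting: 5 odd alphas x 7 odd betas + 5 even alphas x 6 even betas = 35 + 30 = 65.
components with irreducible characters: 65; plus the single component of reducible (abelian) characters: total 66.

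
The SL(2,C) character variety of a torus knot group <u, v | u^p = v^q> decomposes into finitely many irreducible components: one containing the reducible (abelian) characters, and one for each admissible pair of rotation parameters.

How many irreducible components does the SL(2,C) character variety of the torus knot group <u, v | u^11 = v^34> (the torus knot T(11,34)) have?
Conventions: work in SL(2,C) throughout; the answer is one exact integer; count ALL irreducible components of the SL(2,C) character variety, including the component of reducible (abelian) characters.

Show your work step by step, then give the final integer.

Gamma = < u, v | u^11 = v^34 > (torus knot T(11,34)); the central element u^11 = v^34 acts as +I or -I in any irreducible SL(2,C) representation.
This locks tr(u) to 2*cos(pi*alpha/11), alpha in 1..10, and tr(v) to 2*cos(pi*beta/34), beta in 1..33, on each component of irreducible characters.
Consistency of u^11 = (-1)^alpha I with v^34 = (-1)^beta I forces alpha = beta (mod 2).
count pairs: odd alpha (5 choices) x odd beta (17), plus even alpha (5) x even beta (16): 5*17 + 5*16 = 165.
Total: 165 irreducible-character components + 1 reducible (abelian) component = 166.

166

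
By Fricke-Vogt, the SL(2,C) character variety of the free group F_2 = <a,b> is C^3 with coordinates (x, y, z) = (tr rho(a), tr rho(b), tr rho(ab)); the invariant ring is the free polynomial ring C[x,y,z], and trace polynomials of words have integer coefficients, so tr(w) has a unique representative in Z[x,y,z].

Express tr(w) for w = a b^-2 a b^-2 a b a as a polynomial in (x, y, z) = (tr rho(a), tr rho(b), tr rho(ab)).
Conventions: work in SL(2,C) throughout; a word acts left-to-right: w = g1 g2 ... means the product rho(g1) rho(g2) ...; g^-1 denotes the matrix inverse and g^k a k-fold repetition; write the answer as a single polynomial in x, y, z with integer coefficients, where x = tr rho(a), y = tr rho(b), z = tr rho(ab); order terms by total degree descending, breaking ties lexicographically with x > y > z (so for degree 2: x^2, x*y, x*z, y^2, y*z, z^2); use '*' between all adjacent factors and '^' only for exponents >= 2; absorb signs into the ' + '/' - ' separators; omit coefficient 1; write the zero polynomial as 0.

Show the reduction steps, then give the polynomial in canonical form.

x^3*y^4*z - x^2*y^5 - 2*x^2*y^3*z^2 - 2*x^3*y^2*z + x*y^4*z + x*y^2*z^3 + 3*x^2*y^3 + 2*x^2*y*z^2 + x^3*z - x*y^2*z - 2*x^2*y - y*z^2 - 2*x*z + y

next, tr(a b a) = tr(a) tr(b a) - tr(b)  (reduce the a square) = x*z - y
and tr(a b a^2) = tr(a) tr(a b a) - tr(a b)  (reduce the a square) = x^2*z - x*y - z
next, tr(a b a^3) = tr(a) tr(a b a^2) - tr(a b a)  (reduce the a square) = x^3*z - x^2*y - 2*x*z + y
tr(b a b a) = tr(b a) tr(b a) - tr(1)  (split on b) = z^2 - 2
tr(b a b) = tr(b) tr(a b) - tr(a)  (reduce the b square) = y*z - x
tr(a b a b a) = tr(a) tr(b a b a) - tr(b a b)  (reduce the a square) = x*z^2 - y*z - x
tr(a b a^3 b) = tr(a) tr(a b a b a) - tr(a b a b)  (reduce the a square) = x^2*z^2 - x*y*z - x^2 - z^2 + 2
tr(a b^-1 a b a^2) = tr(a b a^3) tr(b) - tr(a b a^3 b)  (eliminate b^-1) = x^3*y*z - x^2*y^2 - x^2*z^2 - x*y*z + x^2 + y^2 + z^2 - 2
tr(b^2) = tr(b) tr(b) - tr(1)  (reduce the b square) = y^2 - 2
tr(b a^2 b) = tr(a) tr(b^2 a) - tr(b^2)  (reduce the a square) = x*y*z - x^2 - y^2 + 2
next, tr(a b a^2 b a) = tr(a) tr(b a^2 b a) - tr(b a^2 b)  (reduce the a square) = x^2*z^2 - 2*x*y*z + y^2 - 2
tr(b a b a b a) = tr(b a b a) tr(b a) - tr(a b)  (split on b) = z^3 - 3*z
tr(b a b a b) = tr(b) tr(a b a b) - tr(a b a)  (reduce the b square) = y*z^2 - x*z - y
tr(a b a^2 b a b) = tr(a) tr(b a b a b a) - tr(b a b a b)  (reduce the a square) = x*z^3 - y*z^2 - 2*x*z + y
and tr(a b^-1 a b a^2 b) = tr(a b a^2 b a) tr(b) - tr(a b a^2 b a b)  (eliminate b^-1) = x^2*y*z^2 - 2*x*y^2*z - x*z^3 + y^3 + y*z^2 + 2*x*z - 3*y
next, tr(b^-1 a b a^2 b^-1 a) = tr(a b^-1 a b a^2) tr(b) - tr(a b^-1 a b a^2 b)  (eliminate b^-1) = x^3*y^2*z - x^2*y^3 - 2*x^2*y*z^2 + x*y^2*z + x*z^3 + x^2*y - 2*x*z + y
tr(a b a^2 b^-1 a) = tr(a^2 b a^2) tr(b) - tr(a^2 b a^2 b)  (eliminate b^-1) = x^3*y*z - x^2*y^2 - x^2*z^2 + 2
next, tr(a b^-2 a b a^2 b^-1) = tr(b^-1 a b a^2 b^-1 a) tr(b) - tr(b^-1 a b a^2 b^-1 a b)  (eliminate b^-1) = x^3*y^3*z - x^2*y^4 - 2*x^2*y^2*z^2 - x^3*y*z + x*y^3*z + x*y*z^3 + 2*x^2*y^2 + x^2*z^2 - 2*x*y*z + y^2 - 2
tr(a b^-2 a b a^2) = tr(b^-1 a b a^3) tr(b) - tr(b^-1 a b a^3 b)  (eliminate b^-1) = x^3*y^2*z - x^2*y^3 - x^2*y*z^2 - x^3*z - x*y^2*z + 2*x^2*y + y^3 + y*z^2 + 2*x*z - 3*y
next, tr(a b^-2 a b^-2 a b a) = tr(a b^-2 a b a^2 b^-1) tr(b) - tr(a b^-2 a b a^2)  (eliminate b^-1) = x^3*y^4*z - x^2*y^5 - 2*x^2*y^3*z^2 - 2*x^3*y^2*z + x*y^4*z + x*y^2*z^3 + 3*x^2*y^3 + 2*x^2*y*z^2 + x^3*z - x*y^2*z - 2*x^2*y - y*z^2 - 2*x*z + y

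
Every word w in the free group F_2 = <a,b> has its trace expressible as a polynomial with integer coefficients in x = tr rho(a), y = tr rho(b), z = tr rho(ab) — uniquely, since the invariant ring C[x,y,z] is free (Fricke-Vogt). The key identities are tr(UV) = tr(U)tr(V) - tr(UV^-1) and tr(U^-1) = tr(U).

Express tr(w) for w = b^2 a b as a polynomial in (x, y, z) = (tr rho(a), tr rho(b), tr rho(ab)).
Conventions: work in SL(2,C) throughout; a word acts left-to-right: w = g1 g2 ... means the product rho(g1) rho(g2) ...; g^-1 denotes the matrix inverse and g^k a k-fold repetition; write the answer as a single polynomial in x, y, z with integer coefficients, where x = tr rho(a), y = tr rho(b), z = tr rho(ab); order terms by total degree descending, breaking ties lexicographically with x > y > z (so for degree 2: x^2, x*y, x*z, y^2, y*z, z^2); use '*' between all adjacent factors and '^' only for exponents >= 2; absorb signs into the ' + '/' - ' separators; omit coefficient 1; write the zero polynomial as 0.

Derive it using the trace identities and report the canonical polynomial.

so tr(a b^2) = tr(b) tr(a b) - tr(a) = y*z - x
reduce: tr(b^2 a b) = tr(b) tr(a b^2) - tr(a b) = y^2*z - x*y - z

y^2*z - x*y - z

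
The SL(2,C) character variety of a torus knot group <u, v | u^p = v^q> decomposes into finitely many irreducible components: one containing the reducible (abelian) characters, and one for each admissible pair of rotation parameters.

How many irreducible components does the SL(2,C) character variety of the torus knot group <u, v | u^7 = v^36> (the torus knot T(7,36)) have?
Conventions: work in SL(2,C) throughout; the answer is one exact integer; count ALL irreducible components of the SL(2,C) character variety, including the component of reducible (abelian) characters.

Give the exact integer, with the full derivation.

106

In the torus knot group T(7,36), u^7 = v^36 is central, so an irreducible representation sends it to +I or -I (Schur).
So on each irreducible component the traces are pinned: tr(u) = 2*cos(pi*alpha/7) with 1 <= alpha <= 6, tr(v) = 2*cos(pi*beta/36) with 1 <= beta <= 35.
Consistency of u^7 = (-1)^alpha I with v^36 = (-1)^beta I forces alpha = beta (mod 2).
Enumerate parity-matched pairs: 3*18 odd-odd plus 3*17 even-even gives 105.
That is 105 components of irreducible characters, and with the reducible (abelian) component the total is 106.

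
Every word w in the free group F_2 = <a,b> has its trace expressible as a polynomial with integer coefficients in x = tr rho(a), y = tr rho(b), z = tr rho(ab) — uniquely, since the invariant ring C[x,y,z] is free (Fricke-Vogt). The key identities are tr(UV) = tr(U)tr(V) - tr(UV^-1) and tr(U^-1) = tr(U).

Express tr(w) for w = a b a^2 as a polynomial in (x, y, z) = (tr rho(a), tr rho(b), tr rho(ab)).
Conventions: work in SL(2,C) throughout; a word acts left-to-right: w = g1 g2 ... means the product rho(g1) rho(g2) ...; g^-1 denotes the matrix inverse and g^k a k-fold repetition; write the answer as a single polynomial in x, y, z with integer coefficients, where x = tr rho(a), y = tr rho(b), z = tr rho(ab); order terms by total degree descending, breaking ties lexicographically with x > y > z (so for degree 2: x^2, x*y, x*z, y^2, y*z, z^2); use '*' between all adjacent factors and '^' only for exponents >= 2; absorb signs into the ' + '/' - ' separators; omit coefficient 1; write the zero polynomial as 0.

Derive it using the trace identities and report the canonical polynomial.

trace(a b a) = trace(a) trace(b a) - trace(b)  (reduce the a square) = x*z - y
trace(a b a^2) = trace(a) trace(a b a) - trace(a b)  (reduce the a square) = x^2*z - x*y - z

x^2*z - x*y - z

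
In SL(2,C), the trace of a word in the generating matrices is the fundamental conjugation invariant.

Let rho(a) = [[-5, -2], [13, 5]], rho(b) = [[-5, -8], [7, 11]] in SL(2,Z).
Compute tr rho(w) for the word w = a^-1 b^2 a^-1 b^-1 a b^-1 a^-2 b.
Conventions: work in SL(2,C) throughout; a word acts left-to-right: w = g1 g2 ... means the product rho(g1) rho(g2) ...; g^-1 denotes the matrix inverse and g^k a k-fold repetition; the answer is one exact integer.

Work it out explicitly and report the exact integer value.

-38

rho(a^-1) = [[5, 2], [-13, -5]]
... * rho(b) = [[-5, -8], [7, 11]]  ->  [[-11, -18], [30, 49]]
... * rho(b) = [[-5, -8], [7, 11]]  ->  [[-71, -110], [193, 299]]
... * rho(a^-1) = [[5, 2], [-13, -5]]  ->  [[1075, 408], [-2922, -1109]]
... * rho(b^-1) = [[11, 8], [-7, -5]]  ->  [[8969, 6560], [-24379, -17831]]
... * rho(a) = [[-5, -2], [13, 5]]  ->  [[40435, 14862], [-109908, -40397]]
... * rho(b^-1) = [[11, 8], [-7, -5]]  ->  [[340751, 249170], [-926209, -677279]]
... * rho(a^-1) = [[5, 2], [-13, -5]]  ->  [[-1535455, -564348], [4173582, 1533977]]
... * rho(a^-1) = [[5, 2], [-13, -5]]  ->  [[-340751, -249170], [926209, 677279]]
... * rho(b) = [[-5, -8], [7, 11]]  ->  [[-40435, -14862], [109908, 40397]]
tr = -40435 + 40397 = -38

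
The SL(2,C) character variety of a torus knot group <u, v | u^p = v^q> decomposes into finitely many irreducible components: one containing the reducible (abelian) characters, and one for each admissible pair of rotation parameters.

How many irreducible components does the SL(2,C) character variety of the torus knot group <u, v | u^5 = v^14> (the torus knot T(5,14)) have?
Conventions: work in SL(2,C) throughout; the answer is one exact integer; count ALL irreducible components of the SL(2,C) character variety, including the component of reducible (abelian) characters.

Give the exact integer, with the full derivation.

Gamma = < u, v | u^5 = v^14 > (torus knot T(5,14)); the central element u^5 = v^14 acts as +I or -I in any irreducible SL(2,C) representation.
So on each irreducible component the traces are pinned: tr(u) = 2*cos(pi*alpha/5) with 1 <= alpha <= 4, tr(v) = 2*cos(pi*beta/14) with 1 <= beta <= 13.
Consistency of u^5 = (-1)^alpha I with v^14 = (-1)^beta I forces alpha = beta (mod 2).
Enumerate parity-matched pairs: 2*7 odd-odd plus 2*6 even-even gives 26.
components with irreducible characters: 26; plus the single component of reducible (abelian) characters: total 27.

27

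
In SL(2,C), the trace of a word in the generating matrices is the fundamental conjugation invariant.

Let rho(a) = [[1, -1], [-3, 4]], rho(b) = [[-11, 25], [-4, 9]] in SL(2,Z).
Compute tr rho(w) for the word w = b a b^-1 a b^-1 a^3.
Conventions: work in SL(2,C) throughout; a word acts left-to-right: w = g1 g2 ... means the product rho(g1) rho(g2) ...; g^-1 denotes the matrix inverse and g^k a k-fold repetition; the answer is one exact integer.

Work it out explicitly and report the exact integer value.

rho(b) = [[-11, 25], [-4, 9]]
... * rho(a) = [[1, -1], [-3, 4]]  ->  [[-86, 111], [-31, 40]]
... * rho(b^-1) = [[9, -25], [4, -11]]  ->  [[-330, 929], [-119, 335]]
... * rho(a) = [[1, -1], [-3, 4]]  ->  [[-3117, 4046], [-1124, 1459]]
... * rho(b^-1) = [[9, -25], [4, -11]]  ->  [[-11869, 33419], [-4280, 12051]]
... * rho(a) = [[1, -1], [-3, 4]]  ->  [[-112126, 145545], [-40433, 52484]]
... * rho(a) = [[1, -1], [-3, 4]]  ->  [[-548761, 694306], [-197885, 250369]]
... * rho(a) = [[1, -1], [-3, 4]]  ->  [[-2631679, 3325985], [-948992, 1199361]]
tr = -2631679 + 1199361 = -1432318

-1432318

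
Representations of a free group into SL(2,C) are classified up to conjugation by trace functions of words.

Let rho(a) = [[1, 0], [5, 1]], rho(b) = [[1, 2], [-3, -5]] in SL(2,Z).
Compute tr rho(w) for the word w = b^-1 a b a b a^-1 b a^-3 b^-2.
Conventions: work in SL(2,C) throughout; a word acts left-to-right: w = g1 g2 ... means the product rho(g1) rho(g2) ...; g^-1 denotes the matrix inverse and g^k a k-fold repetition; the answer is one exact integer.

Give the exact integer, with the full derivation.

rho(b^-1) = [[-5, -2], [3, 1]]
... * rho(a) = [[1, 0], [5, 1]]  ->  [[-15, -2], [8, 1]]
... * rho(b) = [[1, 2], [-3, -5]]  ->  [[-9, -20], [5, 11]]
... * rho(a) = [[1, 0], [5, 1]]  ->  [[-109, -20], [60, 11]]
... * rho(b) = [[1, 2], [-3, -5]]  ->  [[-49, -118], [27, 65]]
... * rho(a^-1) = [[1, 0], [-5, 1]]  ->  [[541, -118], [-298, 65]]
... * rho(b) = [[1, 2], [-3, -5]]  ->  [[895, 1672], [-493, -921]]
... * rho(a^-1) = [[1, 0], [-5, 1]]  ->  [[-7465, 1672], [4112, -921]]
... * rho(a^-1) = [[1, 0], [-5, 1]]  ->  [[-15825, 1672], [8717, -921]]
... * rho(a^-1) = [[1, 0], [-5, 1]]  ->  [[-24185, 1672], [13322, -921]]
... * rho(b^-1) = [[-5, -2], [3, 1]]  ->  [[125941, 50042], [-69373, -27565]]
... * rho(b^-1) = [[-5, -2], [3, 1]]  ->  [[-479579, -201840], [264170, 111181]]
tr = -479579 + 111181 = -368398

-368398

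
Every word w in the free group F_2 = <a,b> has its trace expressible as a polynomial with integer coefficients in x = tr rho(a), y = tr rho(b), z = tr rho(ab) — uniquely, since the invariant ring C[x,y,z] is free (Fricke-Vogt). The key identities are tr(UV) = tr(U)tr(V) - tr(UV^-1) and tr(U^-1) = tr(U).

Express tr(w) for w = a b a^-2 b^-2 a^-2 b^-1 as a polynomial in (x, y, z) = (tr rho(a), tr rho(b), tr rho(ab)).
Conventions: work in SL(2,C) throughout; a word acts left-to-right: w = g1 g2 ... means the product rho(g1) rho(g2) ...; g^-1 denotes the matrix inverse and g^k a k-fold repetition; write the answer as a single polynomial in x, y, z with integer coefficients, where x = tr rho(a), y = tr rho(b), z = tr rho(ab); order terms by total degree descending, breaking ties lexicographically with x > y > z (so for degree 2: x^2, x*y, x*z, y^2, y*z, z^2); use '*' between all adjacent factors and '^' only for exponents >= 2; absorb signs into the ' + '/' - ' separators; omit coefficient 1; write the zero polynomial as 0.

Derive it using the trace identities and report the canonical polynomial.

tr(a^-1) = tr(a) = x
next, tr(b a b) = tr(b) tr(a b) - tr(a) = y*z - x
tr(b a b a) = tr(b a) tr(b a) - tr(1) = z^2 - 2
and tr(a^-1 b a b) = tr(b a b) tr(a) - tr(b a b a) = x*y*z - x^2 - z^2 + 2
next, tr(b^-1 a^-1 b a) = tr(a^-1 b a) tr(b) - tr(a^-1 b a b) = -x*y*z + x^2 + y^2 + z^2 - 2
next, tr(b^-1 a^-1 b a^-1) = tr(b^-1 a^-1 b) tr(a) - tr(b^-1 a^-1 b a) = x*y*z - y^2 - z^2 + 2
tr(b a^-2 b^-1 a^-1) = tr(b^-1 a^-1 b a^-1) tr(a) - tr(b^-1 a^-1 b) = x^2*y*z - x*y^2 - x*z^2 + x
and tr(a^-1 b a b a^-1) = tr(b a b a^-1) tr(a) - tr(b a b) = x^2*y*z - x^3 - x*z^2 - y*z + 3*x
tr(b a b a^-3) = tr(a^-1 b a b a^-1) tr(a) - tr(a^-1 b a b) = x^3*y*z - x^4 - x^2*z^2 - 2*x*y*z + 4*x^2 + z^2 - 2
tr(a^-2 b a b a^-2) = tr(b a b a^-3) tr(a) - tr(b a b a^-2) = x^4*y*z - x^5 - x^3*z^2 - 3*x^2*y*z + 5*x^3 + 2*x*z^2 + y*z - 5*x
and tr(b^2 a b) = tr(b) tr(a b^2) - tr(a b) = y^2*z - x*y - z
next, tr(a b a) = tr(a) tr(b a) - tr(b) = x*z - y
tr(b^2 a b a) = tr(b) tr(a b a b) - tr(a b a) = y*z^2 - x*z - y
and tr(a^-1 b^2 a b) = tr(b^2 a b) tr(a) - tr(b^2 a b a) = x*y^2*z - x^2*y - y*z^2 + y
next, tr(b a b a^-2 b) = tr(a^-1 b^2 a b) tr(a) - tr(a^-1 b^2 a b a) = x^2*y^2*z - x^3*y - x*y*z^2 - y^2*z + 2*x*y + z
tr(b a b a b a) = tr(b a b a) tr(b a) - tr(a b) = z^3 - 3*z
and tr(a^-1 b a b a b) = tr(b a b a b) tr(a) - tr(b a b a b a) = x*y*z^2 - x^2*z - z^3 - x*y + 3*z
next, tr(b a b a^-2 b a) = tr(a^-1 b a b a b) tr(a) - tr(a^-1 b a b a b a) = x^2*y*z^2 - x^3*z - x*z^3 - x^2*y - y*z^2 + 4*x*z + y
tr(a^-1 b a b a^-2 b) = tr(b a b a^-2 b) tr(a) - tr(b a b a^-2 b a) = x^3*y^2*z - x^4*y - 2*x^2*y*z^2 + x^3*z - x*y^2*z + x*z^3 + 3*x^2*y + y*z^2 - 3*x*z - y
and tr(a^-2 b a b a^-2 b) = tr(a^-1 b a b a^-2 b) tr(a) - tr(a^-1 b a b a^-2 b a) = x^4*y^2*z - x^5*y - 2*x^3*y*z^2 + x^4*z - 2*x^2*y^2*z + x^2*z^3 + 4*x^3*y + 2*x*y*z^2 - 3*x^2*z + y^2*z - 3*x*y - z
and tr(a b a^-2 b^-1 a^-2 b) = tr(a^-2 b a b a^-2) tr(b) - tr(a^-2 b a b a^-2 b) = x^3*y*z^2 - x^4*z - x^2*y^2*z - x^2*z^3 + x^3*y + 3*x^2*z - 2*x*y + z
next, tr(b^-1 a^-2 b^-1 a b a^-2) = tr(a b a^-2 b^-1 a^-2) tr(b) - tr(a b a^-2 b^-1 a^-2 b) = -x^3*y*z^2 + x^4*z + 2*x^2*y^2*z + x^2*z^3 - x^3*y - x*y^3 - x*y*z^2 - 3*x^2*z + 3*x*y - z
tr(b a^-1) = tr(b) tr(a) - tr(b a) = x*y - z
tr(a^-1 b a^-1) = tr(b a^-1) tr(a) - tr(b) = x^2*y - x*z - y
and tr(b a^-3) = tr(a^-1 b a^-1) tr(a) - tr(a^-1 b) = x^3*y - x^2*z - 2*x*y + z
next, tr(a^-2 b^-1 a b a^-2) = tr(a b a^-4) tr(b) - tr(a b a^-4 b) = -x^4*y*z + x^5 + x^3*y^2 + x^3*z^2 + 2*x^2*y*z - 5*x^3 - 2*x*y^2 - 2*x*z^2 + 5*x
tr(a b a^-2 b^-2 a^-2 b^-1) = tr(b^-1 a^-2 b^-1 a b a^-2) tr(b) - tr(b^-1 a^-2 b^-1 a b a^-2 b) = -x^3*y^2*z^2 + 2*x^4*y*z + 2*x^2*y^3*z + x^2*y*z^3 - x^5 - 2*x^3*y^2 - x^3*z^2 - x*y^4 - x*y^2*z^2 - 5*x^2*y*z + 5*x^3 + 5*x*y^2 + 2*x*z^2 - y*z - 5*x

-x^3*y^2*z^2 + 2*x^4*y*z + 2*x^2*y^3*z + x^2*y*z^3 - x^5 - 2*x^3*y^2 - x^3*z^2 - x*y^4 - x*y^2*z^2 - 5*x^2*y*z + 5*x^3 + 5*x*y^2 + 2*x*z^2 - y*z - 5*x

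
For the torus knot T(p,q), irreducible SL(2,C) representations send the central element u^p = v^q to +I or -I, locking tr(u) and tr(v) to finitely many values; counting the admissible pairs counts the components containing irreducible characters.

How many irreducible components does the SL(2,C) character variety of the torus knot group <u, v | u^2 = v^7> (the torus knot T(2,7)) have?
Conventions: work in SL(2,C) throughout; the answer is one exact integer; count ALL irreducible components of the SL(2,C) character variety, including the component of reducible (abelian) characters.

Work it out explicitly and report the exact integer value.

For T(2,7): irreducibility forces the central element u^2 = v^7 to one of +I, -I.
So on each irreducible component the traces are pinned: tr(u) = 2*cos(pi*alpha/2) with 1 <= alpha <= 1, tr(v) = 2*cos(pi*beta/7) with 1 <= beta <= 6.
Consistency of u^2 = (-1)^alpha I with v^7 = (-1)^beta I forces alpha = beta (mod 2).
count pairs: odd alpha (1 choices) x odd beta (3), plus even alpha (0) x even beta (3): 1*3 + 0*3 = 3.
components with irreducible characters: 3; plus the single component of reducible (abelian) characters: total 4.

4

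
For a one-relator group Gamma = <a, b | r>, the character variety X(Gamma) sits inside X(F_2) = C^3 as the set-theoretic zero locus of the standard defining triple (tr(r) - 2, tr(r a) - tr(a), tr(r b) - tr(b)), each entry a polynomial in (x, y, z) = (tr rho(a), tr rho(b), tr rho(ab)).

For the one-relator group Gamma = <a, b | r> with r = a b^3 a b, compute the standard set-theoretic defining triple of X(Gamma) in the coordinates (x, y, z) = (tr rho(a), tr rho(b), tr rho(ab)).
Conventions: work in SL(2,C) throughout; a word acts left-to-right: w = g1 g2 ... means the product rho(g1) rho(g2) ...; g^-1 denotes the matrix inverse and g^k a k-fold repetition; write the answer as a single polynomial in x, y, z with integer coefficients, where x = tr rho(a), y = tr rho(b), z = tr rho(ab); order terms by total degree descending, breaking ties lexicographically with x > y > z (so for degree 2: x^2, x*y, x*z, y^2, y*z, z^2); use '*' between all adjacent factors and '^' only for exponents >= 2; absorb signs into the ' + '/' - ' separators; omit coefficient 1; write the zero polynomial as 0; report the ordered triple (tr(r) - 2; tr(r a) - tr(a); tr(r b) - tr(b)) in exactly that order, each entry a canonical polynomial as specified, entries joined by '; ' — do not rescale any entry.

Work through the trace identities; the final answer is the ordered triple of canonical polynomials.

tr(a b a b) = tr(a b)*tr(a b) - tr(1)   [split at repeated a] = z^2 - 2
tr(a b a) = tr(a)*tr(b a) - tr(b) = x*z - y
tr(b a b a b) = tr(b)*tr(a b a b) - tr(a b a) = y*z^2 - x*z - y
tr(a b^3 a b) = tr(b)*tr(b a b a b) - tr(b a b a) = y^2*z^2 - x*y*z - y^2 - z^2 + 2
tr(b a b) = tr(b)*tr(a b) - tr(a) = y*z - x
tr(b^2 a b) = tr(b)*tr(b a b) - tr(b a) = y^2*z - x*y - z
tr(a b a^2 b^2) = tr(a)*tr(b^2 a b a) - tr(b^2 a b) = x*y*z^2 - x^2*z - y^2*z + z
tr(a b a^2 b) = tr(a)*tr(b a b a) - tr(b a b) = x*z^2 - y*z - x
tr(a b^3 a b a) = tr(b)*tr(a b a^2 b^2) - tr(a b a^2 b) = x*y^2*z^2 - x^2*y*z - y^3*z - x*z^2 + 2*y*z + x
tr(b^2) = tr(b)*tr(b) - tr(1)  (reduce the b square) = y^2 - 2
tr(b^3) = tr(b)*tr(b^2) - tr(b)  (reduce the b square) = y^3 - 3*y
tr(a b^3 a) = tr(a)*tr(b^3 a) - tr(b^3)  (reduce the a square) = x*y^2*z - x^2*y - y^3 - x*z + 3*y
tr(a b^3 a b^2) = tr(b)*tr(a b^3 a b) - tr(a b^3 a)  (reduce the b square) = y^3*z^2 - 2*x*y^2*z + x^2*y - y*z^2 + x*z - y
assemble the triple (tr(r) - 2; tr(r a) - x; tr(r b) - y)

y^2*z^2 - x*y*z - y^2 - z^2; x*y^2*z^2 - x^2*y*z - y^3*z - x*z^2 + 2*y*z; y^3*z^2 - 2*x*y^2*z + x^2*y - y*z^2 + x*z - 2*y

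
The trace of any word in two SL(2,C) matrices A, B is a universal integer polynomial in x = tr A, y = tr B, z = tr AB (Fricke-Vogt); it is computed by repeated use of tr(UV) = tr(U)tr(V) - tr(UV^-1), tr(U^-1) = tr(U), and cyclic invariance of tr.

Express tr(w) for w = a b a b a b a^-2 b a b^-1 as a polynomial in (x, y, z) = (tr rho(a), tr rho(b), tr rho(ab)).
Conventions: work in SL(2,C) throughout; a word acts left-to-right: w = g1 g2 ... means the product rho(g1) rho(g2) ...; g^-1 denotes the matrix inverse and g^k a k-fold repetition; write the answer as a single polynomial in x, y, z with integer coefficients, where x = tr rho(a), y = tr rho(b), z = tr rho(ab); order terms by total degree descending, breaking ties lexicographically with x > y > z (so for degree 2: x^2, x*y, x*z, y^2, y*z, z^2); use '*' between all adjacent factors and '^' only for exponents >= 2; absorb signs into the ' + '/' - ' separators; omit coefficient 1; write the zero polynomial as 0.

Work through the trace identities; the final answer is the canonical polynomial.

trace(a b a b) = trace(a b)*trace(a b) - trace(1) = z^2 - 2
trace(b a b a b a) = trace(a b)*trace(a b a b) - trace(a^-1 b^-1) = z^3 - 3*z
trace(a b a) = trace(a)*trace(b a) - trace(b) = x*z - y
trace(b a b a b) = trace(b)*trace(a b a b) - trace(a b a) = y*z^2 - x*z - y
trace(a^2 b a b a b) = trace(a)*trace(b a b a b a) - trace(b a b a b) = x*z^3 - y*z^2 - 2*x*z + y
trace(b a b) = trace(b)*trace(a b) - trace(a) = y*z - x
trace(a b a b a) = trace(a)*trace(b a b a) - trace(b a b) = x*z^2 - y*z - x
trace(a^2 b a b a) = trace(a)*trace(a b a b a) - trace(a b a b) = x^2*z^2 - x*y*z - x^2 - z^2 + 2
trace(b a^2 b a b a b) = trace(b)*trace(a^2 b a b a b) - trace(a^2 b a b a) = x*y*z^3 - x^2*z^2 - y^2*z^2 - x*y*z + x^2 + y^2 + z^2 - 2
trace(b a b a b a b a) = trace(a b)*trace(a b a b a b) - trace(a^-1 b^-1 a^-1 b^-1) = z^4 - 4*z^2 + 2
trace(b a b a b a b) = trace(b)*trace(a b a b a b) - trace(a b a b a) = y*z^3 - x*z^2 - 2*y*z + x
trace(b a^2 b a b a b a) = trace(a)*trace(b a b a b a b a) - trace(b a b a b a b) = x*z^4 - y*z^3 - 3*x*z^2 + 2*y*z + x
trace(a^-1 b a^2 b a b a b) = trace(b a^2 b a b a b)*trace(a) - trace(b a^2 b a b a b a) = x^2*y*z^3 - x^3*z^2 - x*y^2*z^2 - x*z^4 - x^2*y*z + y*z^3 + x^3 + x*y^2 + 4*x*z^2 - 2*y*z - 3*x
trace(a b a b a b a^-2 b a) = trace(a^-1 b a^2 b a b a b)*trace(a) - trace(a^-1 b a^2 b a b a b a) = x^3*y*z^3 - x^4*z^2 - x^2*y^2*z^2 - x^2*z^4 - x^3*y*z + x^4 + x^2*y^2 + 5*x^2*z^2 + y^2*z^2 - x*y*z - 4*x^2 - y^2 - z^2 + 2
trace(b a b a b a b a b) = trace(b)*trace(a b a b a b a b) - trace(a b a b a b a) = y*z^4 - x*z^3 - 3*y*z^2 + 2*x*z + y
trace(b a b a b a b a b a) = trace(b a b a b a b a)*trace(b a) - trace(a b a b a b) = z^5 - 5*z^3 + 5*z
trace(b a b a b a b a b a^-1) = trace(b a b a b a b a b)*trace(a) - trace(b a b a b a b a b a) = x*y*z^4 - x^2*z^3 - z^5 - 3*x*y*z^2 + 2*x^2*z + 5*z^3 + x*y - 5*z
trace(a b a b a b a^-2 b a b) = trace(b a b a b a b a b a^-1)*trace(a) - trace(b a b a b a b a b) = x^2*y*z^4 - x^3*z^3 - x*z^5 - 3*x^2*y*z^2 - y*z^4 + 2*x^3*z + 6*x*z^3 + x^2*y + 3*y*z^2 - 7*x*z - y
trace(a b a b a b a^-2 b a b^-1) = trace(a b a b a b a^-2 b a)*trace(b) - trace(a b a b a b a^-2 b a b) = x^3*y^2*z^3 - x^4*y*z^2 - x^2*y^3*z^2 - 2*x^2*y*z^4 - x^3*y^2*z + x^3*z^3 + x*z^5 + x^4*y + x^2*y^3 + 8*x^2*y*z^2 + y^3*z^2 + y*z^4 - 2*x^3*z - x*y^2*z - 6*x*z^3 - 5*x^2*y - y^3 - 4*y*z^2 + 7*x*z + 3*y

x^3*y^2*z^3 - x^4*y*z^2 - x^2*y^3*z^2 - 2*x^2*y*z^4 - x^3*y^2*z + x^3*z^3 + x*z^5 + x^4*y + x^2*y^3 + 8*x^2*y*z^2 + y^3*z^2 + y*z^4 - 2*x^3*z - x*y^2*z - 6*x*z^3 - 5*x^2*y - y^3 - 4*y*z^2 + 7*x*z + 3*y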